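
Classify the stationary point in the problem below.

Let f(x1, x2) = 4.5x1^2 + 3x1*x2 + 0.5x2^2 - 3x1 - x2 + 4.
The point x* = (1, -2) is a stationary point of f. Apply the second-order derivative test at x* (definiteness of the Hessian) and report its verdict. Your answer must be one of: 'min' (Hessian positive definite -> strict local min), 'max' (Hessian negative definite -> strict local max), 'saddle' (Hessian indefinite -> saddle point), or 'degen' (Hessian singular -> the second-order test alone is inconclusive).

Compute the Hessian H = grad^2 f:
  H = [[9, 3], [3, 1]]
Verify stationarity: grad f(x*) = H x* + g = (0, 0).
Eigenvalues of H: 0, 10.
H has a zero eigenvalue (singular; positive semidefinite but not definite), so H is neither positive definite, negative definite, nor indefinite. The second-order test alone is inconclusive -> degen.
(Indeed, f is constant along the null direction of H through x*, so x* is not a strict local extremum.)

degen


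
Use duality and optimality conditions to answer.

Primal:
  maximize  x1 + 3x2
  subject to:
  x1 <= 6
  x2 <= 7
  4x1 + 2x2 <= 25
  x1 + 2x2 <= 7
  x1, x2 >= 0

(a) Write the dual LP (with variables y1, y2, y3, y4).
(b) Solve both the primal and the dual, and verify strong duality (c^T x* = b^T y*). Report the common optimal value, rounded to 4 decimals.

The standard primal-dual pair for 'max c^T x s.t. A x <= b, x >= 0' is:
  Dual:  min b^T y  s.t.  A^T y >= c,  y >= 0.

So the dual LP is:
  minimize  6y1 + 7y2 + 25y3 + 7y4
  subject to:
    y1 + 4y3 + y4 >= 1
    y2 + 2y3 + 2y4 >= 3
    y1, y2, y3, y4 >= 0

Solving the primal: x* = (0, 3.5).
  primal value c^T x* = 10.5.
Solving the dual: y* = (0, 0, 0, 1.5).
  dual value b^T y* = 10.5.
Strong duality: c^T x* = b^T y*. Confirmed.

10.5


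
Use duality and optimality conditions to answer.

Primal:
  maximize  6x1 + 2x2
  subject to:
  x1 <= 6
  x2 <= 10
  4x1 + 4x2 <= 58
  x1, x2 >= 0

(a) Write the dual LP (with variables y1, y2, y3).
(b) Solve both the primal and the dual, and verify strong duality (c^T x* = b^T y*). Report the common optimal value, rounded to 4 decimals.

The standard primal-dual pair for 'max c^T x s.t. A x <= b, x >= 0' is:
  Dual:  min b^T y  s.t.  A^T y >= c,  y >= 0.

So the dual LP is:
  minimize  6y1 + 10y2 + 58y3
  subject to:
    y1 + 4y3 >= 6
    y2 + 4y3 >= 2
    y1, y2, y3 >= 0

Solving the primal: x* = (6, 8.5).
  primal value c^T x* = 53.
Solving the dual: y* = (4, 0, 0.5).
  dual value b^T y* = 53.
Strong duality: c^T x* = b^T y*. Confirmed.

53


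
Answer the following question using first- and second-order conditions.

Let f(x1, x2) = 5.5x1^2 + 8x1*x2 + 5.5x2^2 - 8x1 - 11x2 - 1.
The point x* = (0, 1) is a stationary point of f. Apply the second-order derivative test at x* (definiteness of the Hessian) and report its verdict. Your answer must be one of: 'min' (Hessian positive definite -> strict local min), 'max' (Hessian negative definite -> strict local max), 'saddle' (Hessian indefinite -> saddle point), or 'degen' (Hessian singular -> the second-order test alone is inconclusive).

Compute the Hessian H = grad^2 f:
  H = [[11, 8], [8, 11]]
Verify stationarity: grad f(x*) = H x* + g = (0, 0).
Eigenvalues of H: 3, 19.
Both eigenvalues > 0, so H is positive definite -> x* is a strict local min.

min


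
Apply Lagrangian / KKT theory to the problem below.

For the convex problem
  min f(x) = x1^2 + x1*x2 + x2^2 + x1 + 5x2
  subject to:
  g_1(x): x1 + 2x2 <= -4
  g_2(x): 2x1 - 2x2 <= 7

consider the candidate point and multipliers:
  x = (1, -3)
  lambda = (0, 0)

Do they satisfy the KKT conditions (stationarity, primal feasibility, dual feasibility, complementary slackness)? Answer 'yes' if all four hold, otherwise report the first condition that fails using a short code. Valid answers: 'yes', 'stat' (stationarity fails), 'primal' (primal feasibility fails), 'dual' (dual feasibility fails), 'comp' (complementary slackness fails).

Gradient of f: grad f(x) = Q x + c = (0, 0)
Constraint values g_i(x) = a_i^T x - b_i:
  g_1((1, -3)) = -1
  g_2((1, -3)) = 1
Stationarity residual: grad f(x) + sum_i lambda_i a_i = (0, 0)
  -> stationarity OK
Primal feasibility (all g_i <= 0): FAILS
Dual feasibility (all lambda_i >= 0): OK
Complementary slackness (lambda_i * g_i(x) = 0 for all i): OK

Verdict: the first failing condition is primal_feasibility -> primal.

primal


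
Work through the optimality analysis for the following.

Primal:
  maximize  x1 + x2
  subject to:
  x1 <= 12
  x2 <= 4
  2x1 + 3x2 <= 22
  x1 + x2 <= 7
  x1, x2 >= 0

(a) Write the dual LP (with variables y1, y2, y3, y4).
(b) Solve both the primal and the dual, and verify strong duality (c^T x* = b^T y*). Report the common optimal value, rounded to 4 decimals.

The standard primal-dual pair for 'max c^T x s.t. A x <= b, x >= 0' is:
  Dual:  min b^T y  s.t.  A^T y >= c,  y >= 0.

So the dual LP is:
  minimize  12y1 + 4y2 + 22y3 + 7y4
  subject to:
    y1 + 2y3 + y4 >= 1
    y2 + 3y3 + y4 >= 1
    y1, y2, y3, y4 >= 0

Solving the primal: x* = (7, 0).
  primal value c^T x* = 7.
Solving the dual: y* = (0, 0, 0, 1).
  dual value b^T y* = 7.
Strong duality: c^T x* = b^T y*. Confirmed.

7


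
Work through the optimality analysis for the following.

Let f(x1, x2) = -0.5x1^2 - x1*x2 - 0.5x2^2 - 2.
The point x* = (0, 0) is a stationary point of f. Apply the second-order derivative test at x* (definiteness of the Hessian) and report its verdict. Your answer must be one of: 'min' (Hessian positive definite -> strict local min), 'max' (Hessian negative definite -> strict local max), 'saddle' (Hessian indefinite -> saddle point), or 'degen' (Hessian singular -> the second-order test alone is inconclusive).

Compute the Hessian H = grad^2 f:
  H = [[-1, -1], [-1, -1]]
Verify stationarity: grad f(x*) = H x* + g = (0, 0).
Eigenvalues of H: -2, 0.
H has a zero eigenvalue (singular; negative semidefinite but not definite), so H is neither positive definite, negative definite, nor indefinite. The second-order test alone is inconclusive -> degen.
(Indeed, f is constant along the null direction of H through x*, so x* is not a strict local extremum.)

degen


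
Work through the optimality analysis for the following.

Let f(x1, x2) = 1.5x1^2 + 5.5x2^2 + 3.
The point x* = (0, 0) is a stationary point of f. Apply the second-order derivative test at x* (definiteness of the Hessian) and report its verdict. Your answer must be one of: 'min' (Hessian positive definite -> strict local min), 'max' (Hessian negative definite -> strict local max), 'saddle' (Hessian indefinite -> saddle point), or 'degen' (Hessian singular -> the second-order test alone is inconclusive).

Compute the Hessian H = grad^2 f:
  H = [[3, 0], [0, 11]]
Verify stationarity: grad f(x*) = H x* + g = (0, 0).
Eigenvalues of H: 3, 11.
Both eigenvalues > 0, so H is positive definite -> x* is a strict local min.

min


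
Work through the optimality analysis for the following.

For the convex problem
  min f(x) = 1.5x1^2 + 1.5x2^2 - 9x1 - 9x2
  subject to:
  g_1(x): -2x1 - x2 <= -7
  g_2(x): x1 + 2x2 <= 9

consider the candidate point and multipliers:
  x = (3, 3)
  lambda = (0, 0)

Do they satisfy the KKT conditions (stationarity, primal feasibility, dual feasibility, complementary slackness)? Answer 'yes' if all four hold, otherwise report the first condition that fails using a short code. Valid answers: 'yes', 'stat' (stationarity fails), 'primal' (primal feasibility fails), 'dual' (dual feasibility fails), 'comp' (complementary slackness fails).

Gradient of f: grad f(x) = Q x + c = (0, 0)
Constraint values g_i(x) = a_i^T x - b_i:
  g_1((3, 3)) = -2
  g_2((3, 3)) = 0
Stationarity residual: grad f(x) + sum_i lambda_i a_i = (0, 0)
  -> stationarity OK
Primal feasibility (all g_i <= 0): OK
Dual feasibility (all lambda_i >= 0): OK
Complementary slackness (lambda_i * g_i(x) = 0 for all i): OK

Verdict: yes, KKT holds.

yes


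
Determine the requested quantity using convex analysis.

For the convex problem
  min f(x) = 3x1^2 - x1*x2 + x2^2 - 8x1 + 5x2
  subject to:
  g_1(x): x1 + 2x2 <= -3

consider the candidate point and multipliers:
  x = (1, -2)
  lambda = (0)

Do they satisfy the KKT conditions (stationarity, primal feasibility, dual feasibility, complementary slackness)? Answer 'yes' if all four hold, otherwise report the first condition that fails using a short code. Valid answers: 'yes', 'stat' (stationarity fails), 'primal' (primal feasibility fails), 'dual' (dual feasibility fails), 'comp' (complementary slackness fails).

Gradient of f: grad f(x) = Q x + c = (0, 0)
Constraint values g_i(x) = a_i^T x - b_i:
  g_1((1, -2)) = 0
Stationarity residual: grad f(x) + sum_i lambda_i a_i = (0, 0)
  -> stationarity OK
Primal feasibility (all g_i <= 0): OK
Dual feasibility (all lambda_i >= 0): OK
Complementary slackness (lambda_i * g_i(x) = 0 for all i): OK

Verdict: yes, KKT holds.

yes


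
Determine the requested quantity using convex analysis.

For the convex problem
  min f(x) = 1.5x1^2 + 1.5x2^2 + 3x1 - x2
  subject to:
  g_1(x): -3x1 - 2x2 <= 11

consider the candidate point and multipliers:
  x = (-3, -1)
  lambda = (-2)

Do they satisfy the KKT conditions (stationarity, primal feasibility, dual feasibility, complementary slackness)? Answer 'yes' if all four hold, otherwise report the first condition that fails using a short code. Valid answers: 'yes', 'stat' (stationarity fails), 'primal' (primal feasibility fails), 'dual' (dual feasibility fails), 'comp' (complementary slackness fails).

Gradient of f: grad f(x) = Q x + c = (-6, -4)
Constraint values g_i(x) = a_i^T x - b_i:
  g_1((-3, -1)) = 0
Stationarity residual: grad f(x) + sum_i lambda_i a_i = (0, 0)
  -> stationarity OK
Primal feasibility (all g_i <= 0): OK
Dual feasibility (all lambda_i >= 0): FAILS
Complementary slackness (lambda_i * g_i(x) = 0 for all i): OK

Verdict: the first failing condition is dual_feasibility -> dual.

dual


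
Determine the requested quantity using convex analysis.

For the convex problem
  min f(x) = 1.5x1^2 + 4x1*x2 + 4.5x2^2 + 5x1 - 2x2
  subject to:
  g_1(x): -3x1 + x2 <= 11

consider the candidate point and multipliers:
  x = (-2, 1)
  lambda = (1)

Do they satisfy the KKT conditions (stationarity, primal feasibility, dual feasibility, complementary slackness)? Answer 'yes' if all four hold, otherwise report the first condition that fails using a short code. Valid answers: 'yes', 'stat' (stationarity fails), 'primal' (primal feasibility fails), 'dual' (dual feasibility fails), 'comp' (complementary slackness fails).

Gradient of f: grad f(x) = Q x + c = (3, -1)
Constraint values g_i(x) = a_i^T x - b_i:
  g_1((-2, 1)) = -4
Stationarity residual: grad f(x) + sum_i lambda_i a_i = (0, 0)
  -> stationarity OK
Primal feasibility (all g_i <= 0): OK
Dual feasibility (all lambda_i >= 0): OK
Complementary slackness (lambda_i * g_i(x) = 0 for all i): FAILS

Verdict: the first failing condition is complementary_slackness -> comp.

comp


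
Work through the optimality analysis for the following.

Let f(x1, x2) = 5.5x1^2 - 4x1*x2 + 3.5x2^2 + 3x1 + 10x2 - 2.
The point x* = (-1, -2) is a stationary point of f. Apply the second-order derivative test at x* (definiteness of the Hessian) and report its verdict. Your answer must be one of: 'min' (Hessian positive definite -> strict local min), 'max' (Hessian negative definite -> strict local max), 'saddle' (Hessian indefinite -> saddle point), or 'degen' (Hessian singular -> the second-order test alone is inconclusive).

Compute the Hessian H = grad^2 f:
  H = [[11, -4], [-4, 7]]
Verify stationarity: grad f(x*) = H x* + g = (0, 0).
Eigenvalues of H: 4.5279, 13.4721.
Both eigenvalues > 0, so H is positive definite -> x* is a strict local min.

min


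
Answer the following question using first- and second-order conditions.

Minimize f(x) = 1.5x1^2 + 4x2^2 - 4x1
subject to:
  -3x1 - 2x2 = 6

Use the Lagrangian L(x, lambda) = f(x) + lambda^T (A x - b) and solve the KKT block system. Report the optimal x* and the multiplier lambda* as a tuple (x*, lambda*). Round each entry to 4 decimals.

Form the Lagrangian:
  L(x, lambda) = (1/2) x^T Q x + c^T x + lambda^T (A x - b)
Stationarity (grad_x L = 0): Q x + c + A^T lambda = 0.
Primal feasibility: A x = b.

This gives the KKT block system:
  [ Q   A^T ] [ x     ]   [-c ]
  [ A    0  ] [ lambda ] = [ b ]

Solving the linear system:
  x*      = (-1.5238, -0.7143)
  lambda* = (-2.8571)
  f(x*)   = 11.619

x* = (-1.5238, -0.7143), lambda* = (-2.8571)


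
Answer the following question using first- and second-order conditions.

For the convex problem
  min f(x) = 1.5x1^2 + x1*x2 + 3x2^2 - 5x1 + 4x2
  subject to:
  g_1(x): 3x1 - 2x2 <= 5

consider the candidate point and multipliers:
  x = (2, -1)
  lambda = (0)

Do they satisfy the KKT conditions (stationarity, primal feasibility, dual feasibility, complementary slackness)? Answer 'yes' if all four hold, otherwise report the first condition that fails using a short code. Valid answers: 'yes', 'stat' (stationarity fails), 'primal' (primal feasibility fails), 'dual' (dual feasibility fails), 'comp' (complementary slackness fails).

Gradient of f: grad f(x) = Q x + c = (0, 0)
Constraint values g_i(x) = a_i^T x - b_i:
  g_1((2, -1)) = 3
Stationarity residual: grad f(x) + sum_i lambda_i a_i = (0, 0)
  -> stationarity OK
Primal feasibility (all g_i <= 0): FAILS
Dual feasibility (all lambda_i >= 0): OK
Complementary slackness (lambda_i * g_i(x) = 0 for all i): OK

Verdict: the first failing condition is primal_feasibility -> primal.

primal


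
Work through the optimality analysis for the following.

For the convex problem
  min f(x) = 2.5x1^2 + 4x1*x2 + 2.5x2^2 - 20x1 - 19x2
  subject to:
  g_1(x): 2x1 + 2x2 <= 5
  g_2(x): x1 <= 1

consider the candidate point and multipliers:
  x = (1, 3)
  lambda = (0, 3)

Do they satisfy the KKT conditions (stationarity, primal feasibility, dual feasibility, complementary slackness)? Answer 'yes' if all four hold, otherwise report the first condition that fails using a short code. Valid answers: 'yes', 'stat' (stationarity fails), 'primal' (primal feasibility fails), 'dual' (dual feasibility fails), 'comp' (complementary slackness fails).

Gradient of f: grad f(x) = Q x + c = (-3, 0)
Constraint values g_i(x) = a_i^T x - b_i:
  g_1((1, 3)) = 3
  g_2((1, 3)) = 0
Stationarity residual: grad f(x) + sum_i lambda_i a_i = (0, 0)
  -> stationarity OK
Primal feasibility (all g_i <= 0): FAILS
Dual feasibility (all lambda_i >= 0): OK
Complementary slackness (lambda_i * g_i(x) = 0 for all i): OK

Verdict: the first failing condition is primal_feasibility -> primal.

primal


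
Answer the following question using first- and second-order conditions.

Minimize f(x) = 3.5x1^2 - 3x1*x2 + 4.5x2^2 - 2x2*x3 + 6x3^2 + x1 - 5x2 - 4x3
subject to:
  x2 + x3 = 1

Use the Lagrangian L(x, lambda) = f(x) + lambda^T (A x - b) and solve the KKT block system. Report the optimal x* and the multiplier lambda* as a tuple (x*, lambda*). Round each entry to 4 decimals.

Form the Lagrangian:
  L(x, lambda) = (1/2) x^T Q x + c^T x + lambda^T (A x - b)
Stationarity (grad_x L = 0): Q x + c + A^T lambda = 0.
Primal feasibility: A x = b.

This gives the KKT block system:
  [ Q   A^T ] [ x     ]   [-c ]
  [ A    0  ] [ lambda ] = [ b ]

Solving the linear system:
  x*      = (0.1205, 0.6145, 0.3855)
  lambda* = (0.6024)
  f(x*)   = -2.5482

x* = (0.1205, 0.6145, 0.3855), lambda* = (0.6024)


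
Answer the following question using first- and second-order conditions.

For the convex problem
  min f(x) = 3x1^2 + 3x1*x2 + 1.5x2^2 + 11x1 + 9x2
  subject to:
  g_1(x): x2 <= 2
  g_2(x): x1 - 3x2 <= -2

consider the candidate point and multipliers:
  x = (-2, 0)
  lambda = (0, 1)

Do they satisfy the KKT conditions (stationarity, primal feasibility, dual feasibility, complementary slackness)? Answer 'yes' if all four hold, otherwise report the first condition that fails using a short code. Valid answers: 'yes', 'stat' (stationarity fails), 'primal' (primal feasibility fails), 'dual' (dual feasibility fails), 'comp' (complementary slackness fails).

Gradient of f: grad f(x) = Q x + c = (-1, 3)
Constraint values g_i(x) = a_i^T x - b_i:
  g_1((-2, 0)) = -2
  g_2((-2, 0)) = 0
Stationarity residual: grad f(x) + sum_i lambda_i a_i = (0, 0)
  -> stationarity OK
Primal feasibility (all g_i <= 0): OK
Dual feasibility (all lambda_i >= 0): OK
Complementary slackness (lambda_i * g_i(x) = 0 for all i): OK

Verdict: yes, KKT holds.

yes


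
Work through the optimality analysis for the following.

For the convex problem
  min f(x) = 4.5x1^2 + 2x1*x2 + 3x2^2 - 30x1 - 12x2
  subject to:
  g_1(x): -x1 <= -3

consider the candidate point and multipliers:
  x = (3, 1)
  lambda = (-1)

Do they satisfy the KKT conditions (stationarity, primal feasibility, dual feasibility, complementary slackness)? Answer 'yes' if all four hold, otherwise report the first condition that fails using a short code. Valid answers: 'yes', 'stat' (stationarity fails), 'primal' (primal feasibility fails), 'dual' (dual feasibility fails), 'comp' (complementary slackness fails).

Gradient of f: grad f(x) = Q x + c = (-1, 0)
Constraint values g_i(x) = a_i^T x - b_i:
  g_1((3, 1)) = 0
Stationarity residual: grad f(x) + sum_i lambda_i a_i = (0, 0)
  -> stationarity OK
Primal feasibility (all g_i <= 0): OK
Dual feasibility (all lambda_i >= 0): FAILS
Complementary slackness (lambda_i * g_i(x) = 0 for all i): OK

Verdict: the first failing condition is dual_feasibility -> dual.

dual


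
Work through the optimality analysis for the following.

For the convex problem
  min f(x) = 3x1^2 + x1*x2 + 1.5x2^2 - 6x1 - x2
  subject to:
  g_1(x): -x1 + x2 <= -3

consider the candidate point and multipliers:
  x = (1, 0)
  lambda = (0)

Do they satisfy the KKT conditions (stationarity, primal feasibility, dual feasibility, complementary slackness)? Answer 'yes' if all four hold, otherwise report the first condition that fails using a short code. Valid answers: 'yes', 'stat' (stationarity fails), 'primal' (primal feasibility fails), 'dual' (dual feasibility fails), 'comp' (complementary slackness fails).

Gradient of f: grad f(x) = Q x + c = (0, 0)
Constraint values g_i(x) = a_i^T x - b_i:
  g_1((1, 0)) = 2
Stationarity residual: grad f(x) + sum_i lambda_i a_i = (0, 0)
  -> stationarity OK
Primal feasibility (all g_i <= 0): FAILS
Dual feasibility (all lambda_i >= 0): OK
Complementary slackness (lambda_i * g_i(x) = 0 for all i): OK

Verdict: the first failing condition is primal_feasibility -> primal.

primal


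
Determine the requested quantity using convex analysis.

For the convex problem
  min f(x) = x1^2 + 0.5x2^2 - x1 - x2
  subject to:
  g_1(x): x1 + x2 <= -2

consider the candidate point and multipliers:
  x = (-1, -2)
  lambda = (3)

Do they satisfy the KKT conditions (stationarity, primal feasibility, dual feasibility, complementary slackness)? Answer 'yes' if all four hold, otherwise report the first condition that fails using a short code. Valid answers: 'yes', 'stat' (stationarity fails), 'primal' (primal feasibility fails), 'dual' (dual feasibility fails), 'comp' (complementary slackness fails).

Gradient of f: grad f(x) = Q x + c = (-3, -3)
Constraint values g_i(x) = a_i^T x - b_i:
  g_1((-1, -2)) = -1
Stationarity residual: grad f(x) + sum_i lambda_i a_i = (0, 0)
  -> stationarity OK
Primal feasibility (all g_i <= 0): OK
Dual feasibility (all lambda_i >= 0): OK
Complementary slackness (lambda_i * g_i(x) = 0 for all i): FAILS

Verdict: the first failing condition is complementary_slackness -> comp.

comp


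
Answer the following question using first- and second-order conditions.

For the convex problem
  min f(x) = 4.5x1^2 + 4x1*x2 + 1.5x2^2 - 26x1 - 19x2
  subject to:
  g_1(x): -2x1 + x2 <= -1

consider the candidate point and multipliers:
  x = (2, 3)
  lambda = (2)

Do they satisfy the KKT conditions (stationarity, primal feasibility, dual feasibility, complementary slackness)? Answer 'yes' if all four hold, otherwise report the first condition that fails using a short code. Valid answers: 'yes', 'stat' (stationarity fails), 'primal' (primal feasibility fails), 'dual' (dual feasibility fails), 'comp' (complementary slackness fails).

Gradient of f: grad f(x) = Q x + c = (4, -2)
Constraint values g_i(x) = a_i^T x - b_i:
  g_1((2, 3)) = 0
Stationarity residual: grad f(x) + sum_i lambda_i a_i = (0, 0)
  -> stationarity OK
Primal feasibility (all g_i <= 0): OK
Dual feasibility (all lambda_i >= 0): OK
Complementary slackness (lambda_i * g_i(x) = 0 for all i): OK

Verdict: yes, KKT holds.

yes


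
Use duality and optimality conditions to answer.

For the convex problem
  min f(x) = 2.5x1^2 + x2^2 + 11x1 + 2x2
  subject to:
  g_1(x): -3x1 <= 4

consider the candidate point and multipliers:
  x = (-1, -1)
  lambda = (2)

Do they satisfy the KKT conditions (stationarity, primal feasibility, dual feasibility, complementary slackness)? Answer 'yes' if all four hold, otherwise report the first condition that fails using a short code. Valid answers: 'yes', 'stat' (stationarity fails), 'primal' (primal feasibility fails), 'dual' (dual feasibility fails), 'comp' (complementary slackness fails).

Gradient of f: grad f(x) = Q x + c = (6, 0)
Constraint values g_i(x) = a_i^T x - b_i:
  g_1((-1, -1)) = -1
Stationarity residual: grad f(x) + sum_i lambda_i a_i = (0, 0)
  -> stationarity OK
Primal feasibility (all g_i <= 0): OK
Dual feasibility (all lambda_i >= 0): OK
Complementary slackness (lambda_i * g_i(x) = 0 for all i): FAILS

Verdict: the first failing condition is complementary_slackness -> comp.

comp


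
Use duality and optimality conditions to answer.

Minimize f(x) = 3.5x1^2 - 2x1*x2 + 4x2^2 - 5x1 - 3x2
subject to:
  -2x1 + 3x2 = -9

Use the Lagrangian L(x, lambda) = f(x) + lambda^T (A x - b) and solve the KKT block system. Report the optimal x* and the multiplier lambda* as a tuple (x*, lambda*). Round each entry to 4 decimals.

Form the Lagrangian:
  L(x, lambda) = (1/2) x^T Q x + c^T x + lambda^T (A x - b)
Stationarity (grad_x L = 0): Q x + c + A^T lambda = 0.
Primal feasibility: A x = b.

This gives the KKT block system:
  [ Q   A^T ] [ x     ]   [-c ]
  [ A    0  ] [ lambda ] = [ b ]

Solving the linear system:
  x*      = (2.1549, -1.5634)
  lambda* = (6.6056)
  f(x*)   = 26.6831

x* = (2.1549, -1.5634), lambda* = (6.6056)


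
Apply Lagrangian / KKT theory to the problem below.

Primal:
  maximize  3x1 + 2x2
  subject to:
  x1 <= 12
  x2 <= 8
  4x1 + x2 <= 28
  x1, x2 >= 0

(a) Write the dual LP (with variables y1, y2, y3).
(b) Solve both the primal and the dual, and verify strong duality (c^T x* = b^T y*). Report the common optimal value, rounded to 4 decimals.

The standard primal-dual pair for 'max c^T x s.t. A x <= b, x >= 0' is:
  Dual:  min b^T y  s.t.  A^T y >= c,  y >= 0.

So the dual LP is:
  minimize  12y1 + 8y2 + 28y3
  subject to:
    y1 + 4y3 >= 3
    y2 + y3 >= 2
    y1, y2, y3 >= 0

Solving the primal: x* = (5, 8).
  primal value c^T x* = 31.
Solving the dual: y* = (0, 1.25, 0.75).
  dual value b^T y* = 31.
Strong duality: c^T x* = b^T y*. Confirmed.

31


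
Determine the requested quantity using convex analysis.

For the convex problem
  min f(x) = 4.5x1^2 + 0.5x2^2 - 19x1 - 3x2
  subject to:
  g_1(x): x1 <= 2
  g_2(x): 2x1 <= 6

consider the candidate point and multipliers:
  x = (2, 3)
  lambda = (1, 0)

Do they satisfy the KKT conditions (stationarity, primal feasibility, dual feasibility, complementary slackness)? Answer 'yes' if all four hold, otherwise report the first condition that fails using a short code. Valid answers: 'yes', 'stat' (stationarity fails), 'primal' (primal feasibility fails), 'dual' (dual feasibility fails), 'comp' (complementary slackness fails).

Gradient of f: grad f(x) = Q x + c = (-1, 0)
Constraint values g_i(x) = a_i^T x - b_i:
  g_1((2, 3)) = 0
  g_2((2, 3)) = -2
Stationarity residual: grad f(x) + sum_i lambda_i a_i = (0, 0)
  -> stationarity OK
Primal feasibility (all g_i <= 0): OK
Dual feasibility (all lambda_i >= 0): OK
Complementary slackness (lambda_i * g_i(x) = 0 for all i): OK

Verdict: yes, KKT holds.

yes


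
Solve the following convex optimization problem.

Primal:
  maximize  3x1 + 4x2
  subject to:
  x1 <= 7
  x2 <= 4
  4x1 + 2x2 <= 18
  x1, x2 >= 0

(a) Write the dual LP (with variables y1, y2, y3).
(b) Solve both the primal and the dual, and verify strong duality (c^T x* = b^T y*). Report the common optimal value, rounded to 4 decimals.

The standard primal-dual pair for 'max c^T x s.t. A x <= b, x >= 0' is:
  Dual:  min b^T y  s.t.  A^T y >= c,  y >= 0.

So the dual LP is:
  minimize  7y1 + 4y2 + 18y3
  subject to:
    y1 + 4y3 >= 3
    y2 + 2y3 >= 4
    y1, y2, y3 >= 0

Solving the primal: x* = (2.5, 4).
  primal value c^T x* = 23.5.
Solving the dual: y* = (0, 2.5, 0.75).
  dual value b^T y* = 23.5.
Strong duality: c^T x* = b^T y*. Confirmed.

23.5


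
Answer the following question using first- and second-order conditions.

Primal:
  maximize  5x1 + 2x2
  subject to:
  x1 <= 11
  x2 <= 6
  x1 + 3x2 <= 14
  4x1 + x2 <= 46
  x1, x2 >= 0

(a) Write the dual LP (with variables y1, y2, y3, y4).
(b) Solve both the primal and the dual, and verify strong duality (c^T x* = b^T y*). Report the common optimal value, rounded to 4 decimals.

The standard primal-dual pair for 'max c^T x s.t. A x <= b, x >= 0' is:
  Dual:  min b^T y  s.t.  A^T y >= c,  y >= 0.

So the dual LP is:
  minimize  11y1 + 6y2 + 14y3 + 46y4
  subject to:
    y1 + y3 + 4y4 >= 5
    y2 + 3y3 + y4 >= 2
    y1, y2, y3, y4 >= 0

Solving the primal: x* = (11, 1).
  primal value c^T x* = 57.
Solving the dual: y* = (4.3333, 0, 0.6667, 0).
  dual value b^T y* = 57.
Strong duality: c^T x* = b^T y*. Confirmed.

57


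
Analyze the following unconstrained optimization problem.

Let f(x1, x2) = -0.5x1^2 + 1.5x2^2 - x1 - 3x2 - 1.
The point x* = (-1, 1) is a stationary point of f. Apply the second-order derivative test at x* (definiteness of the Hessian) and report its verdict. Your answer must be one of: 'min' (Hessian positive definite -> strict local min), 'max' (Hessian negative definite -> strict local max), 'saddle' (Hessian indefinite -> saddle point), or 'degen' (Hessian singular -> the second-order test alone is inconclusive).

Compute the Hessian H = grad^2 f:
  H = [[-1, 0], [0, 3]]
Verify stationarity: grad f(x*) = H x* + g = (0, 0).
Eigenvalues of H: -1, 3.
Eigenvalues have mixed signs, so H is indefinite -> x* is a saddle point.

saddle


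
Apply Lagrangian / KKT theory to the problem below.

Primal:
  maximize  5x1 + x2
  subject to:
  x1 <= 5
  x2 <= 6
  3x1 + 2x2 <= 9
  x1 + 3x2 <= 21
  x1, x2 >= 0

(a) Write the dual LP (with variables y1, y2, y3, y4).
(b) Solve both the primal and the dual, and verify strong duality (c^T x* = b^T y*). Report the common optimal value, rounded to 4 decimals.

The standard primal-dual pair for 'max c^T x s.t. A x <= b, x >= 0' is:
  Dual:  min b^T y  s.t.  A^T y >= c,  y >= 0.

So the dual LP is:
  minimize  5y1 + 6y2 + 9y3 + 21y4
  subject to:
    y1 + 3y3 + y4 >= 5
    y2 + 2y3 + 3y4 >= 1
    y1, y2, y3, y4 >= 0

Solving the primal: x* = (3, 0).
  primal value c^T x* = 15.
Solving the dual: y* = (0, 0, 1.6667, 0).
  dual value b^T y* = 15.
Strong duality: c^T x* = b^T y*. Confirmed.

15


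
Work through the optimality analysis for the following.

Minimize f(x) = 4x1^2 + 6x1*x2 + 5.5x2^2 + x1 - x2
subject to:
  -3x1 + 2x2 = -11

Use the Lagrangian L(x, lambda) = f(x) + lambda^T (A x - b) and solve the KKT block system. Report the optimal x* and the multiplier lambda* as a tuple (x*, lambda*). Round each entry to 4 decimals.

Form the Lagrangian:
  L(x, lambda) = (1/2) x^T Q x + c^T x + lambda^T (A x - b)
Stationarity (grad_x L = 0): Q x + c + A^T lambda = 0.
Primal feasibility: A x = b.

This gives the KKT block system:
  [ Q   A^T ] [ x     ]   [-c ]
  [ A    0  ] [ lambda ] = [ b ]

Solving the linear system:
  x*      = (2.4483, -1.8276)
  lambda* = (3.2069)
  f(x*)   = 19.7759

x* = (2.4483, -1.8276), lambda* = (3.2069)


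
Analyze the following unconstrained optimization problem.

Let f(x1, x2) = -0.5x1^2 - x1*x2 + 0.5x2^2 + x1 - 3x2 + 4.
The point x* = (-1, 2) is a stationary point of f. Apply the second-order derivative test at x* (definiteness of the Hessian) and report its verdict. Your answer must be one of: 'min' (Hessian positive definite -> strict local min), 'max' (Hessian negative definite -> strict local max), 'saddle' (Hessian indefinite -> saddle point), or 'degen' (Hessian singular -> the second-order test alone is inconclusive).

Compute the Hessian H = grad^2 f:
  H = [[-1, -1], [-1, 1]]
Verify stationarity: grad f(x*) = H x* + g = (0, 0).
Eigenvalues of H: -1.4142, 1.4142.
Eigenvalues have mixed signs, so H is indefinite -> x* is a saddle point.

saddle


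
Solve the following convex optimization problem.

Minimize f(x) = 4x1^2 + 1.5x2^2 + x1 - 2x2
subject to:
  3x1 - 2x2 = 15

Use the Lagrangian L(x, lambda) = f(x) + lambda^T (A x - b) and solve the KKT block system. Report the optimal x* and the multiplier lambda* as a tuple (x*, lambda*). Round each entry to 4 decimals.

Form the Lagrangian:
  L(x, lambda) = (1/2) x^T Q x + c^T x + lambda^T (A x - b)
Stationarity (grad_x L = 0): Q x + c + A^T lambda = 0.
Primal feasibility: A x = b.

This gives the KKT block system:
  [ Q   A^T ] [ x     ]   [-c ]
  [ A    0  ] [ lambda ] = [ b ]

Solving the linear system:
  x*      = (2.4237, -3.8644)
  lambda* = (-6.7966)
  f(x*)   = 56.0508

x* = (2.4237, -3.8644), lambda* = (-6.7966)


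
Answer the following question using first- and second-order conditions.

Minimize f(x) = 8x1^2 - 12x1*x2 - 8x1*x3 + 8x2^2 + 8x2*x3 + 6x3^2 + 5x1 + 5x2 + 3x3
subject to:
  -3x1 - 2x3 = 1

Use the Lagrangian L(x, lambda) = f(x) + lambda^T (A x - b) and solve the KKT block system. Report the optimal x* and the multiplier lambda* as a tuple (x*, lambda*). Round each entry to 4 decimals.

Form the Lagrangian:
  L(x, lambda) = (1/2) x^T Q x + c^T x + lambda^T (A x - b)
Stationarity (grad_x L = 0): Q x + c + A^T lambda = 0.
Primal feasibility: A x = b.

This gives the KKT block system:
  [ Q   A^T ] [ x     ]   [-c ]
  [ A    0  ] [ lambda ] = [ b ]

Solving the linear system:
  x*      = (-0.4839, -0.7883, 0.2258)
  lambda* = (1.6371)
  f(x*)   = -3.6603

x* = (-0.4839, -0.7883, 0.2258), lambda* = (1.6371)


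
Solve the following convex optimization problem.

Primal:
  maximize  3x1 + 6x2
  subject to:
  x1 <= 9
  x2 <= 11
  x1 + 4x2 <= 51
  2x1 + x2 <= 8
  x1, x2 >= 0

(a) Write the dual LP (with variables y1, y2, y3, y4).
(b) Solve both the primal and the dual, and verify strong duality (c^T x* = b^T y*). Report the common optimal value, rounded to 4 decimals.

The standard primal-dual pair for 'max c^T x s.t. A x <= b, x >= 0' is:
  Dual:  min b^T y  s.t.  A^T y >= c,  y >= 0.

So the dual LP is:
  minimize  9y1 + 11y2 + 51y3 + 8y4
  subject to:
    y1 + y3 + 2y4 >= 3
    y2 + 4y3 + y4 >= 6
    y1, y2, y3, y4 >= 0

Solving the primal: x* = (0, 8).
  primal value c^T x* = 48.
Solving the dual: y* = (0, 0, 0, 6).
  dual value b^T y* = 48.
Strong duality: c^T x* = b^T y*. Confirmed.

48


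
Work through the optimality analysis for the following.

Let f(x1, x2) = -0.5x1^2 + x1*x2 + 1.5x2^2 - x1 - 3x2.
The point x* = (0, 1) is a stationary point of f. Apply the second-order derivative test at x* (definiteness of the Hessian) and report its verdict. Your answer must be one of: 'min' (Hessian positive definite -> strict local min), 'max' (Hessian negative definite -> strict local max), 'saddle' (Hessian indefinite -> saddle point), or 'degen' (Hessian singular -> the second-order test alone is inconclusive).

Compute the Hessian H = grad^2 f:
  H = [[-1, 1], [1, 3]]
Verify stationarity: grad f(x*) = H x* + g = (0, 0).
Eigenvalues of H: -1.2361, 3.2361.
Eigenvalues have mixed signs, so H is indefinite -> x* is a saddle point.

saddle


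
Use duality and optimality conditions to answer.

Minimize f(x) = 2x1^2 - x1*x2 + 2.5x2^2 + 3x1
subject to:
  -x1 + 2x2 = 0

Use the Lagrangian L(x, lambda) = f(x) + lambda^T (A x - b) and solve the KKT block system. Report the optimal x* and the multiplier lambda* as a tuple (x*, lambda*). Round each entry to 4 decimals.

Form the Lagrangian:
  L(x, lambda) = (1/2) x^T Q x + c^T x + lambda^T (A x - b)
Stationarity (grad_x L = 0): Q x + c + A^T lambda = 0.
Primal feasibility: A x = b.

This gives the KKT block system:
  [ Q   A^T ] [ x     ]   [-c ]
  [ A    0  ] [ lambda ] = [ b ]

Solving the linear system:
  x*      = (-0.7059, -0.3529)
  lambda* = (0.5294)
  f(x*)   = -1.0588

x* = (-0.7059, -0.3529), lambda* = (0.5294)


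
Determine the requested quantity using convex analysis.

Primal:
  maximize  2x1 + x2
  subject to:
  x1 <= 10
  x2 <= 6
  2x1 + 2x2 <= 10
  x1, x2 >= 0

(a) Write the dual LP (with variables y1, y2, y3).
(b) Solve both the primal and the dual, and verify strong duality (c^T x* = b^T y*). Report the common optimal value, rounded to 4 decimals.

The standard primal-dual pair for 'max c^T x s.t. A x <= b, x >= 0' is:
  Dual:  min b^T y  s.t.  A^T y >= c,  y >= 0.

So the dual LP is:
  minimize  10y1 + 6y2 + 10y3
  subject to:
    y1 + 2y3 >= 2
    y2 + 2y3 >= 1
    y1, y2, y3 >= 0

Solving the primal: x* = (5, 0).
  primal value c^T x* = 10.
Solving the dual: y* = (0, 0, 1).
  dual value b^T y* = 10.
Strong duality: c^T x* = b^T y*. Confirmed.

10


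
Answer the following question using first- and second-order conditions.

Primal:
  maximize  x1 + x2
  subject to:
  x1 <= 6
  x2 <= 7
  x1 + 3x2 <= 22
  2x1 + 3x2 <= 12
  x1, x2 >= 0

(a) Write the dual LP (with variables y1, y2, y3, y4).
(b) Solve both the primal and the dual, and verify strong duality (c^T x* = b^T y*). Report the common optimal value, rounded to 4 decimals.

The standard primal-dual pair for 'max c^T x s.t. A x <= b, x >= 0' is:
  Dual:  min b^T y  s.t.  A^T y >= c,  y >= 0.

So the dual LP is:
  minimize  6y1 + 7y2 + 22y3 + 12y4
  subject to:
    y1 + y3 + 2y4 >= 1
    y2 + 3y3 + 3y4 >= 1
    y1, y2, y3, y4 >= 0

Solving the primal: x* = (6, 0).
  primal value c^T x* = 6.
Solving the dual: y* = (0.3333, 0, 0, 0.3333).
  dual value b^T y* = 6.
Strong duality: c^T x* = b^T y*. Confirmed.

6


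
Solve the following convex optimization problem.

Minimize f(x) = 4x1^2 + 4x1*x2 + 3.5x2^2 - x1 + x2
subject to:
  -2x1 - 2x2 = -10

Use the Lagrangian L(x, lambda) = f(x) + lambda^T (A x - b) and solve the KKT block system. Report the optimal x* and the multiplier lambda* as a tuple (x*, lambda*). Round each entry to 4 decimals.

Form the Lagrangian:
  L(x, lambda) = (1/2) x^T Q x + c^T x + lambda^T (A x - b)
Stationarity (grad_x L = 0): Q x + c + A^T lambda = 0.
Primal feasibility: A x = b.

This gives the KKT block system:
  [ Q   A^T ] [ x     ]   [-c ]
  [ A    0  ] [ lambda ] = [ b ]

Solving the linear system:
  x*      = (2.4286, 2.5714)
  lambda* = (14.3571)
  f(x*)   = 71.8571

x* = (2.4286, 2.5714), lambda* = (14.3571)


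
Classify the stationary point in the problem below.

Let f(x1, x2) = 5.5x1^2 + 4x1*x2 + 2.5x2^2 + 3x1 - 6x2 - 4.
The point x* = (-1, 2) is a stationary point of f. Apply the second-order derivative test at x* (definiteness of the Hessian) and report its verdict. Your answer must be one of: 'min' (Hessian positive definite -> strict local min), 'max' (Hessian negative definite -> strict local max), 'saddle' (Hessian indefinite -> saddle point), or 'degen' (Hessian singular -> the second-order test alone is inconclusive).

Compute the Hessian H = grad^2 f:
  H = [[11, 4], [4, 5]]
Verify stationarity: grad f(x*) = H x* + g = (0, 0).
Eigenvalues of H: 3, 13.
Both eigenvalues > 0, so H is positive definite -> x* is a strict local min.

min


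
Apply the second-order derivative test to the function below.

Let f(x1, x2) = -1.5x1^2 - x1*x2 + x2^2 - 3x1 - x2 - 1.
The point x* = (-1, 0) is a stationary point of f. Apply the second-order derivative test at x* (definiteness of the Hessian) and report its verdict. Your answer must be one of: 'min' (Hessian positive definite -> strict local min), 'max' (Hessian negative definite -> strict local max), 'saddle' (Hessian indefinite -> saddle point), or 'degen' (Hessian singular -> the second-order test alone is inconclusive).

Compute the Hessian H = grad^2 f:
  H = [[-3, -1], [-1, 2]]
Verify stationarity: grad f(x*) = H x* + g = (0, 0).
Eigenvalues of H: -3.1926, 2.1926.
Eigenvalues have mixed signs, so H is indefinite -> x* is a saddle point.

saddle


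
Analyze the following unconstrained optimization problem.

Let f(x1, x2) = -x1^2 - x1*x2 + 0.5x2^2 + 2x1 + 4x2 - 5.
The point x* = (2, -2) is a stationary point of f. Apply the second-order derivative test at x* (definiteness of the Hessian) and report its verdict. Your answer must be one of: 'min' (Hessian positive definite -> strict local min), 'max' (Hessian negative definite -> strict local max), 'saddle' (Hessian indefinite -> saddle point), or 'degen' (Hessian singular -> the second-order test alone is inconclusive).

Compute the Hessian H = grad^2 f:
  H = [[-2, -1], [-1, 1]]
Verify stationarity: grad f(x*) = H x* + g = (0, 0).
Eigenvalues of H: -2.3028, 1.3028.
Eigenvalues have mixed signs, so H is indefinite -> x* is a saddle point.

saddle


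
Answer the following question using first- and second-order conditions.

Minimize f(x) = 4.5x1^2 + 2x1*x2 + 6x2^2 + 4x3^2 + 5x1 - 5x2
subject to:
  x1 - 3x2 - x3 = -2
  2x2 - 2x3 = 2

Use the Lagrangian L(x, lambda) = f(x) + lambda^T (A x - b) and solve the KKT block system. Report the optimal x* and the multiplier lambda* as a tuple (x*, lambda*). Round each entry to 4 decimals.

Form the Lagrangian:
  L(x, lambda) = (1/2) x^T Q x + c^T x + lambda^T (A x - b)
Stationarity (grad_x L = 0): Q x + c + A^T lambda = 0.
Primal feasibility: A x = b.

This gives the KKT block system:
  [ Q   A^T ] [ x     ]   [-c ]
  [ A    0  ] [ lambda ] = [ b ]

Solving the linear system:
  x*      = (-0.6222, 0.5944, -0.4056)
  lambda* = (-0.5889, -1.3278)
  f(x*)   = -2.3028

x* = (-0.6222, 0.5944, -0.4056), lambda* = (-0.5889, -1.3278)


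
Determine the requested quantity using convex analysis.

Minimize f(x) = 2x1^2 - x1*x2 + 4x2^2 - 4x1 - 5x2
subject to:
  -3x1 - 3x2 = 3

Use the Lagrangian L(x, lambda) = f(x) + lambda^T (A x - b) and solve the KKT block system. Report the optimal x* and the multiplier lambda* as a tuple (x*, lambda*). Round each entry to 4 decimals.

Form the Lagrangian:
  L(x, lambda) = (1/2) x^T Q x + c^T x + lambda^T (A x - b)
Stationarity (grad_x L = 0): Q x + c + A^T lambda = 0.
Primal feasibility: A x = b.

This gives the KKT block system:
  [ Q   A^T ] [ x     ]   [-c ]
  [ A    0  ] [ lambda ] = [ b ]

Solving the linear system:
  x*      = (-0.7143, -0.2857)
  lambda* = (-2.1905)
  f(x*)   = 5.4286

x* = (-0.7143, -0.2857), lambda* = (-2.1905)


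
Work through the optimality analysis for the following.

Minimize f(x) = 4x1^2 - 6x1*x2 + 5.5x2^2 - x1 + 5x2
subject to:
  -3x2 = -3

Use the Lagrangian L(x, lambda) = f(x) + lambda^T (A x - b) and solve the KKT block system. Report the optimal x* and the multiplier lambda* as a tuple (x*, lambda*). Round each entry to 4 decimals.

Form the Lagrangian:
  L(x, lambda) = (1/2) x^T Q x + c^T x + lambda^T (A x - b)
Stationarity (grad_x L = 0): Q x + c + A^T lambda = 0.
Primal feasibility: A x = b.

This gives the KKT block system:
  [ Q   A^T ] [ x     ]   [-c ]
  [ A    0  ] [ lambda ] = [ b ]

Solving the linear system:
  x*      = (0.875, 1)
  lambda* = (3.5833)
  f(x*)   = 7.4375

x* = (0.875, 1), lambda* = (3.5833)


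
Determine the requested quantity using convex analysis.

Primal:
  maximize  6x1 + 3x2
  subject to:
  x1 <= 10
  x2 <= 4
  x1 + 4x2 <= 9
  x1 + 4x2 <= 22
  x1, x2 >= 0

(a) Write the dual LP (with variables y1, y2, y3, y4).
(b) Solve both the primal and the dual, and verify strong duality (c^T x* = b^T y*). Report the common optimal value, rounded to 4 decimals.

The standard primal-dual pair for 'max c^T x s.t. A x <= b, x >= 0' is:
  Dual:  min b^T y  s.t.  A^T y >= c,  y >= 0.

So the dual LP is:
  minimize  10y1 + 4y2 + 9y3 + 22y4
  subject to:
    y1 + y3 + y4 >= 6
    y2 + 4y3 + 4y4 >= 3
    y1, y2, y3, y4 >= 0

Solving the primal: x* = (9, 0).
  primal value c^T x* = 54.
Solving the dual: y* = (0, 0, 6, 0).
  dual value b^T y* = 54.
Strong duality: c^T x* = b^T y*. Confirmed.

54
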